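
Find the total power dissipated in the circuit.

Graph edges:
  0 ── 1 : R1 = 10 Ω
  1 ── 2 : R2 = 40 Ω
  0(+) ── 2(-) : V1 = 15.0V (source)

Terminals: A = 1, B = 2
Nodal analysis, taking node 2 as the 0 V reference.
Source V1 fixes V_0 = 15 V.
KCL at each unknown node (sum of currents leaving = 0; resistances in Ω):
  Node 1: (V_1 - 15)/10 + (V_1 - 0)/40 = 0
Collecting terms: 0.125 × V_1 = 1.5  =>  V_1 = 12 V
Power in each resistor, P = (ΔV)²/R:
  P_R1 = (15 - 12)²/10 = 0.9 W
  P_R2 = (12 - 0)²/40 = 3.6 W
P_total = P_R1 + P_R2 = 4.5 W

Final answer: 4.5 W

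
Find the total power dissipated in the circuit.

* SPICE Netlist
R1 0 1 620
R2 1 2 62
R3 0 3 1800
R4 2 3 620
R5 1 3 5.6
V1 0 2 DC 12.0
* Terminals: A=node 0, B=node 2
Nodal analysis, taking node 2 as the 0 V reference.
Source V1 fixes V_0 = 12 V.
KCL at each unknown node (sum of currents leaving = 0; resistances in Ω):
  Node 1: (V_1 - 12)/620 + (V_1 - 0)/62 + (V_1 - V_3)/5.6 = 0
  Node 3: (V_3 - 12)/1800 + (V_3 - 0)/620 + (V_3 - V_1)/5.6 = 0
Collecting terms (coefficients in siemens):
  0.1963·V_1 - 0.1786·V_3 = 0.01935
  0.1807·V_3 - 0.1786·V_1 = 0.006667
Determinant D = (0.1963)(0.1807) - (-0.1786)(-0.1786) = 0.003594
V_1 = [(0.01935)(0.1807) - (-0.1786)(0.006667)]/D = 1.305 V
V_3 = [(0.1963)(0.006667) - (0.01935)(-0.1786)]/D = 1.326 V
Power in each resistor, P = (ΔV)²/R:
  P_R1 = (12 - 1.305)²/620 = 0.1845 W
  P_R2 = (1.305 - 0)²/62 = 0.02745 W
  P_R3 = (12 - 1.326)²/1800 = 0.0633 W
  P_R4 = (0 - 1.326)²/620 = 0.002835 W
  P_R5 = (1.305 - 1.326)²/5.6 = 0.00008051 W
P_total = P_R1 + P_R2 + P_R3 + P_R4 + P_R5 = 0.2782 W

Final answer: 0.2782 W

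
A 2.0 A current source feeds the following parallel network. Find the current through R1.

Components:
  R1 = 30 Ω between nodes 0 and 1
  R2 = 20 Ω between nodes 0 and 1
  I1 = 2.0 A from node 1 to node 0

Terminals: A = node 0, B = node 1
All resistors sit directly between nodes 0 and 1, so they are in parallel and share one voltage V; the full source current 2 A splits among them.
1/R_par = 1/30 + 1/20 = 0.08333 S  =>  R_par = 12 Ω
V = I × R_par = 2 × 12 = 24 V
I_R1 = V/R1 = 24/30 = 0.8 A

Final answer: 0.8 A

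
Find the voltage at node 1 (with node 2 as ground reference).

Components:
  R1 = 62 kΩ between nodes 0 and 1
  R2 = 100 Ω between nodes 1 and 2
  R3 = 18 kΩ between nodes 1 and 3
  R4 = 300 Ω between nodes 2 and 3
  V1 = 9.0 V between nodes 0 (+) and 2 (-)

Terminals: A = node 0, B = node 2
Nodal analysis, taking node 2 as the 0 V reference.
Source V1 fixes V_0 = 9 V.
KCL at each unknown node (sum of currents leaving = 0; resistances in Ω):
  Node 1: (V_1 - 9)/62000 + (V_1 - 0)/100 + (V_1 - V_3)/18000 = 0
  Node 3: (V_3 - V_1)/18000 + (V_3 - 0)/300 = 0
Collecting terms (coefficients in siemens):
  0.01007·V_1 - 0.00005556·V_3 = 0.0001452
  0.003389·V_3 - 0.00005556·V_1 = 0
Determinant D = (0.01007)(0.003389) - (-0.00005556)(-0.00005556) = 0.00003413
V_1 = [(0.0001452)(0.003389) - (-0.00005556)(0)]/D = 0.01441 V
V_3 = [(0.01007)(0) - (0.0001452)(-0.00005556)]/D = 0.0002363 V
The requested potential is V_1 = 0.01441 V.

Final answer: V_1 = 0.01441 V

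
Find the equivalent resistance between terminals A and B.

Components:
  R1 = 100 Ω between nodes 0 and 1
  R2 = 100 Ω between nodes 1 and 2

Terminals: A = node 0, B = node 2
Reduce the network between node 0 (A) and node 2 (B) by series/parallel combination:
  Rs1 = R1 + R2 (series, joined only at node 1) = 100 + 100 = 200 Ω
R_eq = 200 Ω

Final answer: 200 Ω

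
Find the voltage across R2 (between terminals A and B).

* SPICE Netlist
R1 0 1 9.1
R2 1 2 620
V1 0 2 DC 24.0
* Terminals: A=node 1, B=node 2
R1 and R2 are in series across V1 (node 0 → node 1 → node 2), and the output A–B is taken across R2, so this is a voltage divider.
Series current: I = V1/(R1 + R2) = 24/(9.1 + 620) = 24/629.1 = 0.03815 A
V_R2 = I × R2 = V1 × R2/(R1 + R2) = 24 × 620/629.1 = 23.65 V

Final answer: 23.65 V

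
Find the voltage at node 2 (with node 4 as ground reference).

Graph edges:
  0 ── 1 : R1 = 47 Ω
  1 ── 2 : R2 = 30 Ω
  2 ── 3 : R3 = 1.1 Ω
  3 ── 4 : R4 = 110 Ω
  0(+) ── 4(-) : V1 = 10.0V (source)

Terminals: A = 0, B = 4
Nodal analysis, taking node 4 as the 0 V reference.
Source V1 fixes V_0 = 10 V.
KCL at each unknown node (sum of currents leaving = 0; resistances in Ω):
  Node 1: (V_1 - 10)/47 + (V_1 - V_2)/30 = 0
  Node 2: (V_2 - V_1)/30 + (V_2 - V_3)/1.1 = 0
  Node 3: (V_3 - V_2)/1.1 + (V_3 - 0)/110 = 0
Collecting terms (coefficients in siemens):
  0.05461·V_1 - 0.03333·V_2 = 0.2128
  0.9424·V_2 - 0.03333·V_1 - 0.9091·V_3 = 0
  0.9182·V_3 - 0.9091·V_2 = 0
Solving these 3 simultaneous equations (Gaussian elimination) gives:
  V_1 = 7.501 V, V_2 = 5.906 V, V_3 = 5.848 V
The requested potential is V_2 = 5.906 V.

Final answer: V_2 = 5.906 V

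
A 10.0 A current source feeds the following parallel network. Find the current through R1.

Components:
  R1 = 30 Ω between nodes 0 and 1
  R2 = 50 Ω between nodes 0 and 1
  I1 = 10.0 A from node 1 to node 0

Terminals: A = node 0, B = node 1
All resistors sit directly between nodes 0 and 1, so they are in parallel and share one voltage V; the full source current 10 A splits among them.
1/R_par = 1/30 + 1/50 = 0.05333 S  =>  R_par = 18.75 Ω
V = I × R_par = 10 × 18.75 = 187.5 V
I_R1 = V/R1 = 187.5/30 = 6.25 A

Final answer: 6.25 A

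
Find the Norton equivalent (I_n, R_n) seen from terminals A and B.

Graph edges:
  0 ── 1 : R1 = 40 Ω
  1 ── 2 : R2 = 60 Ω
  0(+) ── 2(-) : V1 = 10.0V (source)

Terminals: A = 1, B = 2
Find the Thévenin equivalent first; then I_n = V_th/R_th and R_n = R_th.
Step 1 — V_th is the open-circuit voltage V_A - V_B (nothing connected across the terminals).
Nodal analysis, taking node 2 as the 0 V reference.
Source V1 fixes V_0 = 10 V.
KCL at each unknown node (sum of currents leaving = 0; resistances in Ω):
  Node 1: (V_1 - 10)/40 + (V_1 - 0)/60 = 0
Collecting terms: 0.04167 × V_1 = 0.25  =>  V_1 = 6 V
V_th = V_1 - V_2 = 6 - 0 = 6 V
Step 2 — R_th: zero the source — replace V1 by a short circuit (node 2 merges into node 0) — and find the resistance seen between A (node 1) and B (node 0).
Reduce the network between node 1 (A) and node 0 (B) by series/parallel combination:
  Rp1 = R1 ‖ R2 (parallel, both between nodes 0 and 1) = 1/(1/40 + 1/60) = 24 Ω
R_th = 24 Ω
I_n = V_th/R_th = 6/24 = 0.25 A, and R_n = R_th = 24 Ω

Final answer: I_n = 0.25 A, R_n = 24 Ω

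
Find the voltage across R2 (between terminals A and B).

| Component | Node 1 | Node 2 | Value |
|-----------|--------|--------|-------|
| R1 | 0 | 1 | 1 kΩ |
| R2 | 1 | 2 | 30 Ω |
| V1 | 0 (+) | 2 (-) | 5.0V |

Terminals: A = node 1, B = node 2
R1 and R2 are in series across V1 (node 0 → node 1 → node 2), and the output A–B is taken across R2, so this is a voltage divider.
Series current: I = V1/(R1 + R2) = 5/(1000 + 30) = 5/1030 = 0.004854 A
V_R2 = I × R2 = V1 × R2/(R1 + R2) = 5 × 30/1030 = 0.1456 V

Final answer: 0.1456 V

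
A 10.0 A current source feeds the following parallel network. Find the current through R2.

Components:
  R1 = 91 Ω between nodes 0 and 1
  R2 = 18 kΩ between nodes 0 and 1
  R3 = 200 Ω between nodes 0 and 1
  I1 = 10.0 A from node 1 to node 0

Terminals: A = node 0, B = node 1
All resistors sit directly between nodes 0 and 1, so they are in parallel and share one voltage V; the full source current 10 A splits among them.
1/R_par = 1/91 + 1/18000 + 1/200 = 0.01604 S  =>  R_par = 62.33 Ω
V = I × R_par = 10 × 62.33 = 623.3 V
I_R2 = V/R2 = 623.3/18000 = 0.03463 A

Final answer: 0.03463 A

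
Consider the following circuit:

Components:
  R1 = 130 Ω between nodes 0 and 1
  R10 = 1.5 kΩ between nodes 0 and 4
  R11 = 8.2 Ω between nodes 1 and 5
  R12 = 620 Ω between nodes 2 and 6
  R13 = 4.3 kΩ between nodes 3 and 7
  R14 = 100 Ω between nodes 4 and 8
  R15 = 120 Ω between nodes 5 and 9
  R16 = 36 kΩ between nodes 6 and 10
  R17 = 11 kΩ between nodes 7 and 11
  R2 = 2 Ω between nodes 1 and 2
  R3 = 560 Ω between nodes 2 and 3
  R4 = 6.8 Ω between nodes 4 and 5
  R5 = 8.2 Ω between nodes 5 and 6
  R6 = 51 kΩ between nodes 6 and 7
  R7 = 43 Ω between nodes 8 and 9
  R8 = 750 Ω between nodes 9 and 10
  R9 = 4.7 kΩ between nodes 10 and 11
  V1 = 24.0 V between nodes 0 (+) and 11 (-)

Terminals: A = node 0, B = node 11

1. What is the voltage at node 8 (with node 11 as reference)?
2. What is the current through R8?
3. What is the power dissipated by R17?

Nodal analysis, taking node 11 as the 0 V reference.
Source V1 fixes V_0 = 24 V.
KCL at each unknown node (sum of currents leaving = 0; resistances in Ω):
  Node 1: (V_1 - 24)/130 + (V_1 - V_2)/2 + (V_1 - V_5)/8.2 = 0
  Node 2: (V_2 - V_1)/2 + (V_2 - V_3)/560 + (V_2 - V_6)/620 = 0
  Node 3: (V_3 - V_2)/560 + (V_3 - V_7)/4300 = 0
  Node 4: (V_4 - V_5)/6.8 + (V_4 - 24)/1500 + (V_4 - V_8)/100 = 0
  Node 5: (V_5 - V_4)/6.8 + (V_5 - V_6)/8.2 + (V_5 - V_1)/8.2 + (V_5 - V_9)/120 = 0
  Node 6: (V_6 - V_5)/8.2 + (V_6 - V_7)/51000 + (V_6 - V_2)/620 + (V_6 - V_10)/36000 = 0
  Node 7: (V_7 - V_6)/51000 + (V_7 - V_3)/4300 + (V_7 - 0)/11000 = 0
  Node 8: (V_8 - V_9)/43 + (V_8 - V_4)/100 = 0
  Node 9: (V_9 - V_8)/43 + (V_9 - V_10)/750 + (V_9 - V_5)/120 = 0
  Node 10: (V_10 - V_9)/750 + (V_10 - 0)/4700 + (V_10 - V_6)/36000 = 0
Collecting terms (coefficients in siemens):
  0.6296·V_1 - 0.5·V_2 - 0.122·V_5 = 0.1846
  0.5034·V_2 - 0.5·V_1 - 0.001786·V_3 - 0.001613·V_6 = 0
  0.002018·V_3 - 0.001786·V_2 - 0.0002326·V_7 = 0
  0.1577·V_4 - 0.1471·V_5 - 0.01·V_8 = 0.016
  0.3993·V_5 - 0.122·V_1 - 0.1471·V_4 - 0.122·V_6 - 0.008333·V_9 = 0
  0.1236·V_6 - 0.001613·V_2 - 0.122·V_5 - 0.00001961·V_7 - 0.00002778·V_10 = 0
  0.0003431·V_7 - 0.0002326·V_3 - 0.00001961·V_6 = 0
  0.03326·V_8 - 0.01·V_4 - 0.02326·V_9 = 0
  0.03292·V_9 - 0.008333·V_5 - 0.02326·V_8 - 0.001333·V_10 = 0
  0.001574·V_10 - 0.00002778·V_6 - 0.001333·V_9 = 0
Solving these 10 simultaneous equations (Gaussian elimination) gives:
  V_1 = 23.32 V, V_2 = 23.31 V, V_3 = 22.54 V, V_4 = 23.28 V
  V_5 = 23.28 V, V_6 = 23.28 V, V_7 = 16.61 V, V_8 = 23.09 V
  V_9 = 23.01 V, V_10 = 19.9 V
Part 1:
  Read off the nodal solution: V_8 = 23.09 V
Part 2:
  I_R8 = (V_9 - V_10)/R8 = (23.01 - 19.9)/750 = 0.004141 A
  Magnitude: I_R8 = 0.004141 A
Part 3:
  I_R17 = (V_7 - V_11)/R17 = (16.61 - 0)/11000 = 0.00151 A
  P_R17 = I_R17² × R17 = (0.00151)² × 11000 = 0.02508 W

Final answers:
1. V_8 = 23.09 V
2. I_R8 = 0.004141 A
3. P_R17 = 0.02508 W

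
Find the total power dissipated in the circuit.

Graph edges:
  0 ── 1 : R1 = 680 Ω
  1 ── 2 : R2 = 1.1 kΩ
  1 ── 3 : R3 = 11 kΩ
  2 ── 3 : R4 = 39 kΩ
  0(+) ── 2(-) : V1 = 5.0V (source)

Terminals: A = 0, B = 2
Nodal analysis, taking node 2 as the 0 V reference.
Source V1 fixes V_0 = 5 V.
KCL at each unknown node (sum of currents leaving = 0; resistances in Ω):
  Node 1: (V_1 - 5)/680 + (V_1 - 0)/1100 + (V_1 - V_3)/11000 = 0
  Node 3: (V_3 - V_1)/11000 + (V_3 - 0)/39000 = 0
Collecting terms (coefficients in siemens):
  0.002471·V_1 - 0.00009091·V_3 = 0.007353
  0.0001166·V_3 - 0.00009091·V_1 = 0
Determinant D = (0.002471)(0.0001166) - (-0.00009091)(-0.00009091) = 0.0000002797
V_1 = [(0.007353)(0.0001166) - (-0.00009091)(0)]/D = 3.064 V
V_3 = [(0.002471)(0) - (0.007353)(-0.00009091)]/D = 2.39 V
Power in each resistor, P = (ΔV)²/R:
  P_R1 = (5 - 3.064)²/680 = 0.005511 W
  P_R2 = (3.064 - 0)²/1100 = 0.008535 W
  P_R3 = (3.064 - 2.39)²/11000 = 0.00004131 W
  P_R4 = (0 - 2.39)²/39000 = 0.0001465 W
P_total = P_R1 + P_R2 + P_R3 + P_R4 = 0.01423 W

Final answer: 0.01423 W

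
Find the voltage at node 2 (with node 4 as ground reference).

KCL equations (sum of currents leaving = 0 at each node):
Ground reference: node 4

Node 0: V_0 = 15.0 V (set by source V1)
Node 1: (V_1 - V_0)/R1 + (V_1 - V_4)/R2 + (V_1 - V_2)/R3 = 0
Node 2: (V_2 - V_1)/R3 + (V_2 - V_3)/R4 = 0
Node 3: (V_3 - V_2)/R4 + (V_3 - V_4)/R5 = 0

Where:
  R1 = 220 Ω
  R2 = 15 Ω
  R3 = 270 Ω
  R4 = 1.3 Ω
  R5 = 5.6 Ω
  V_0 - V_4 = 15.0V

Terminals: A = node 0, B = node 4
Nodal analysis, taking node 4 as the 0 V reference.
Source V1 fixes V_0 = 15 V.
KCL at each unknown node (sum of currents leaving = 0; resistances in Ω):
  Node 1: (V_1 - 15)/220 + (V_1 - 0)/15 + (V_1 - V_2)/270 = 0
  Node 2: (V_2 - V_1)/270 + (V_2 - V_3)/1.3 = 0
  Node 3: (V_3 - V_2)/1.3 + (V_3 - 0)/5.6 = 0
Collecting terms (coefficients in siemens):
  0.07492·V_1 - 0.003704·V_2 = 0.06818
  0.7729·V_2 - 0.003704·V_1 - 0.7692·V_3 = 0
  0.9478·V_3 - 0.7692·V_2 = 0
Solving these 3 simultaneous equations (Gaussian elimination) gives:
  V_1 = 0.9112 V, V_2 = 0.02271 V, V_3 = 0.01843 V
The requested potential is V_2 = 0.02271 V.

Final answer: V_2 = 0.02271 V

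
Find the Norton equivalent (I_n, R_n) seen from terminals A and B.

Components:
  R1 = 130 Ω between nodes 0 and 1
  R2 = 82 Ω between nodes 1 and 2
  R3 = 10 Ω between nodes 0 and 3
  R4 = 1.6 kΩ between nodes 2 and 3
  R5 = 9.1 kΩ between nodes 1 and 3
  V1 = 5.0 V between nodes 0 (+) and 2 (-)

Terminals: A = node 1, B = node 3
Find the Thévenin equivalent first; then I_n = V_th/R_th and R_n = R_th.
Step 1 — V_th is the open-circuit voltage V_A - V_B (nothing connected across the terminals).
Nodal analysis, taking node 2 as the 0 V reference.
Source V1 fixes V_0 = 5 V.
KCL at each unknown node (sum of currents leaving = 0; resistances in Ω):
  Node 1: (V_1 - 5)/130 + (V_1 - 0)/82 + (V_1 - V_3)/9100 = 0
  Node 3: (V_3 - 5)/10 + (V_3 - 0)/1600 + (V_3 - V_1)/9100 = 0
Collecting terms (coefficients in siemens):
  0.02·V_1 - 0.0001099·V_3 = 0.03846
  0.1007·V_3 - 0.0001099·V_1 = 0.5
Determinant D = (0.02)(0.1007) - (-0.0001099)(-0.0001099) = 0.002014
V_1 = [(0.03846)(0.1007) - (-0.0001099)(0.5)]/D = 1.951 V
V_3 = [(0.02)(0.5) - (0.03846)(-0.0001099)]/D = 4.966 V
V_th = V_1 - V_3 = 1.951 - 4.966 = -3.015 V
Step 2 — R_th: zero the source — replace V1 by a short circuit (node 2 merges into node 0) — and find the resistance seen between A (node 1) and B (node 3).
Reduce the network between node 1 (A) and node 3 (B) by series/parallel combination:
  Rp1 = R1 ‖ R2 (parallel, both between nodes 0 and 1) = 1/(1/130 + 1/82) = 50.28 Ω
  Rp2 = R3 ‖ R4 (parallel, both between nodes 0 and 3) = 1/(1/10 + 1/1600) = 9.938 Ω
  Rs1 = Rp1 + Rp2 (series, joined only at node 0) = 50.28 + 9.938 = 60.22 Ω
  Rp3 = R5 ‖ Rs1 (parallel, both between nodes 1 and 3) = 1/(1/9100 + 1/60.22) = 59.83 Ω
R_th = 59.83 Ω
I_n = V_th/R_th = -3.015/59.83 = -0.0504 A, and R_n = R_th = 59.83 Ω

Final answer: I_n = -0.0504 A, R_n = 59.83 Ω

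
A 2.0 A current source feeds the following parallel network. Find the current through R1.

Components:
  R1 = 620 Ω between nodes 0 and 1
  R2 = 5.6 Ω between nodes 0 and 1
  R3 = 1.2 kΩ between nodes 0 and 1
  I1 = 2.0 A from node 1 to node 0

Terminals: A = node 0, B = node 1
All resistors sit directly between nodes 0 and 1, so they are in parallel and share one voltage V; the full source current 2 A splits among them.
1/R_par = 1/620 + 1/5.6 + 1/1200 = 0.181 S  =>  R_par = 5.524 Ω
V = I × R_par = 2 × 5.524 = 11.05 V
I_R1 = V/R1 = 11.05/620 = 0.01782 A

Final answer: 0.01782 A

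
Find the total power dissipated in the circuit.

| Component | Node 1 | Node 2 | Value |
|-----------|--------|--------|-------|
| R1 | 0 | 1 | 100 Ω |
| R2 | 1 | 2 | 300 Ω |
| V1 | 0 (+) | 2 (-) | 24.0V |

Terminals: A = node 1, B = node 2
Nodal analysis, taking node 2 as the 0 V reference.
Source V1 fixes V_0 = 24 V.
KCL at each unknown node (sum of currents leaving = 0; resistances in Ω):
  Node 1: (V_1 - 24)/100 + (V_1 - 0)/300 = 0
Collecting terms: 0.01333 × V_1 = 0.24  =>  V_1 = 18 V
Power in each resistor, P = (ΔV)²/R:
  P_R1 = (24 - 18)²/100 = 0.36 W
  P_R2 = (18 - 0)²/300 = 1.08 W
P_total = P_R1 + P_R2 = 1.44 W

Final answer: 1.44 W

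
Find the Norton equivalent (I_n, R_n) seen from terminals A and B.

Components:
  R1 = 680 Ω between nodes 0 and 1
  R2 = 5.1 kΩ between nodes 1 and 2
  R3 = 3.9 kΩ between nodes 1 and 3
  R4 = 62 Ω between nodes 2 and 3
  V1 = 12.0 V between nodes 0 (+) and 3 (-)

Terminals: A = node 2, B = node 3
Find the Thévenin equivalent first; then I_n = V_th/R_th and R_n = R_th.
Step 1 — V_th is the open-circuit voltage V_A - V_B (nothing connected across the terminals).
Nodal analysis, taking node 3 as the 0 V reference.
Source V1 fixes V_0 = 12 V.
KCL at each unknown node (sum of currents leaving = 0; resistances in Ω):
  Node 1: (V_1 - 12)/680 + (V_1 - V_2)/5100 + (V_1 - 0)/3900 = 0
  Node 2: (V_2 - V_1)/5100 + (V_2 - 0)/62 = 0
Collecting terms (coefficients in siemens):
  0.001923·V_1 - 0.0001961·V_2 = 0.01765
  0.01633·V_2 - 0.0001961·V_1 = 0
Determinant D = (0.001923)(0.01633) - (-0.0001961)(-0.0001961) = 0.00003136
V_1 = [(0.01765)(0.01633) - (-0.0001961)(0)]/D = 9.188 V
V_2 = [(0.001923)(0) - (0.01765)(-0.0001961)]/D = 0.1104 V
V_th = V_2 - V_3 = 0.1104 - 0 = 0.1104 V
Step 2 — R_th: zero the source — replace V1 by a short circuit (node 3 merges into node 0) — and find the resistance seen between A (node 2) and B (node 0).
Reduce the network between node 2 (A) and node 0 (B) by series/parallel combination:
  Rp1 = R1 ‖ R3 (parallel, both between nodes 0 and 1) = 1/(1/680 + 1/3900) = 579 Ω
  Rs1 = R2 + Rp1 (series, joined only at node 1) = 5100 + 579 = 5679 Ω
  Rp2 = R4 ‖ Rs1 (parallel, both between nodes 0 and 2) = 1/(1/62 + 1/5679) = 61.33 Ω
R_th = 61.33 Ω
I_n = V_th/R_th = 0.1104/61.33 = 0.001799 A, and R_n = R_th = 61.33 Ω

Final answer: I_n = 0.001799 A, R_n = 61.33 Ω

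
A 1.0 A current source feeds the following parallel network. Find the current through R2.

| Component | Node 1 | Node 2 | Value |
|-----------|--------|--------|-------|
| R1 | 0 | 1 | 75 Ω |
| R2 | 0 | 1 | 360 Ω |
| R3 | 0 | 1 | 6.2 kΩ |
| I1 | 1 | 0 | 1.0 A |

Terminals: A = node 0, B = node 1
All resistors sit directly between nodes 0 and 1, so they are in parallel and share one voltage V; the full source current 1 A splits among them.
1/R_par = 1/75 + 1/360 + 1/6200 = 0.01627 S  =>  R_par = 61.45 Ω
V = I × R_par = 1 × 61.45 = 61.45 V
I_R2 = V/R2 = 61.45/360 = 0.1707 A

Final answer: 0.1707 A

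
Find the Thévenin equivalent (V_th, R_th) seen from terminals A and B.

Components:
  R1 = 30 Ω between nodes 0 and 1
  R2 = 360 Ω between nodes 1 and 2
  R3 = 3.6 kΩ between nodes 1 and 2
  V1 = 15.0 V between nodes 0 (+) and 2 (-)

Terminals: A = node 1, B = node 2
Step 1 — V_th is the open-circuit voltage V_A - V_B (nothing connected across the terminals).
Nodal analysis, taking node 2 as the 0 V reference.
Source V1 fixes V_0 = 15 V.
KCL at each unknown node (sum of currents leaving = 0; resistances in Ω):
  Node 1: (V_1 - 15)/30 + (V_1 - 0)/360 + (V_1 - 0)/3600 = 0
Collecting terms: 0.03639 × V_1 = 0.5  =>  V_1 = 13.74 V
V_th = V_1 - V_2 = 13.74 - 0 = 13.74 V
Step 2 — R_th: zero the source — replace V1 by a short circuit (node 2 merges into node 0) — and find the resistance seen between A (node 1) and B (node 0).
Reduce the network between node 1 (A) and node 0 (B) by series/parallel combination:
  Rp1 = R1 ‖ R2 ‖ R3 (parallel, all between nodes 0 and 1) = 1/(1/30 + 1/360 + 1/3600) = 27.48 Ω
R_th = 27.48 Ω

Final answer: V_th = 13.74 V, R_th = 27.48 Ω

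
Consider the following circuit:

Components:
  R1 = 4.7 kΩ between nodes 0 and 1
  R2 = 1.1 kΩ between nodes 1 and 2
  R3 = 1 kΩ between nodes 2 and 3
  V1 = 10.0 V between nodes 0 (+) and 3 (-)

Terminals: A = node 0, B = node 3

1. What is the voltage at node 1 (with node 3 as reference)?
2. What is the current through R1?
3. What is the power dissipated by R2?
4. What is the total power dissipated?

Nodal analysis, taking node 3 as the 0 V reference.
Source V1 fixes V_0 = 10 V.
KCL at each unknown node (sum of currents leaving = 0; resistances in Ω):
  Node 1: (V_1 - 10)/4700 + (V_1 - V_2)/1100 = 0
  Node 2: (V_2 - V_1)/1100 + (V_2 - 0)/1000 = 0
Collecting terms (coefficients in siemens):
  0.001122·V_1 - 0.0009091·V_2 = 0.002128
  0.001909·V_2 - 0.0009091·V_1 = 0
Determinant D = (0.001122)(0.001909) - (-0.0009091)(-0.0009091) = 0.000001315
V_1 = [(0.002128)(0.001909) - (-0.0009091)(0)]/D = 3.088 V
V_2 = [(0.001122)(0) - (0.002128)(-0.0009091)]/D = 1.471 V
Part 1:
  Read off the nodal solution: V_1 = 3.088 V
Part 2:
  I_R1 = (V_0 - V_1)/R1 = (10 - 3.088)/4700 = 0.001471 A
  Magnitude: I_R1 = 0.001471 A
Part 3:
  I_R2 = (V_1 - V_2)/R2 = (3.088 - 1.471)/1100 = 0.001471 A
  P_R2 = I_R2² × R2 = (0.001471)² × 1100 = 0.002379 W
Part 4:
  Power in each resistor, P = (ΔV)²/R:
    P_R1 = (10 - 3.088)²/4700 = 0.01016 W
    P_R2 = (3.088 - 1.471)²/1100 = 0.002379 W
    P_R3 = (1.471 - 0)²/1000 = 0.002163 W
  P_total = P_R1 + P_R2 + P_R3 = 0.01471 W

Final answers:
1. V_1 = 3.088 V
2. I_R1 = 0.001471 A
3. P_R2 = 0.002379 W
4. P_total = 0.01471 W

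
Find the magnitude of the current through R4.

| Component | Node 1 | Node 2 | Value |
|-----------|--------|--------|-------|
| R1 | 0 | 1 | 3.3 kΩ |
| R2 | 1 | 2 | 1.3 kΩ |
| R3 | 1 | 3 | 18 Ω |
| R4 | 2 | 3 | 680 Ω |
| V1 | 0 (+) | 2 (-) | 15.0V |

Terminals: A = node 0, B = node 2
Nodal analysis, taking node 2 as the 0 V reference.
Source V1 fixes V_0 = 15 V.
KCL at each unknown node (sum of currents leaving = 0; resistances in Ω):
  Node 1: (V_1 - 15)/3300 + (V_1 - 0)/1300 + (V_1 - V_3)/18 = 0
  Node 3: (V_3 - V_1)/18 + (V_3 - 0)/680 = 0
Collecting terms (coefficients in siemens):
  0.05663·V_1 - 0.05556·V_3 = 0.004545
  0.05703·V_3 - 0.05556·V_1 = 0
Determinant D = (0.05663)(0.05703) - (-0.05556)(-0.05556) = 0.0001428
V_1 = [(0.004545)(0.05703) - (-0.05556)(0)]/D = 1.815 V
V_3 = [(0.05663)(0) - (0.004545)(-0.05556)]/D = 1.768 V
I_R4 = (V_2 - V_3)/R4 = (0 - 1.768)/680 = -0.0026 A
|I_R4| = 0.0026 A

Final answer: |I_R4| = 0.0026 A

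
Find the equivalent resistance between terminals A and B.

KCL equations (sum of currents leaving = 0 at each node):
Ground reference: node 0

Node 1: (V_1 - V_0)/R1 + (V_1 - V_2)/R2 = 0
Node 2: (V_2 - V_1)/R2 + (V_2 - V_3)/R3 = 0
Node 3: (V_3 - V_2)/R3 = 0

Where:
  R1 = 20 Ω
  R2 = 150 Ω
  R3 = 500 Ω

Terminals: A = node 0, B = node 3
Reduce the network between node 0 (A) and node 3 (B) by series/parallel combination:
  Rs1 = R1 + R2 (series, joined only at node 1) = 20 + 150 = 170 Ω
  Rs2 = R3 + Rs1 (series, joined only at node 2) = 500 + 170 = 670 Ω
R_eq = 670 Ω

Final answer: 670 Ω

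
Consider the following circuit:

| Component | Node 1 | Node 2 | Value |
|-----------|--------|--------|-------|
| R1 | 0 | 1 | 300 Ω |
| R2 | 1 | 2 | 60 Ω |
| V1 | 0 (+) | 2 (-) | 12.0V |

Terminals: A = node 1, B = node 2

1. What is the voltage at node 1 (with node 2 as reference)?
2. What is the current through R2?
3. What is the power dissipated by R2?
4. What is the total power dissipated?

Nodal analysis, taking node 2 as the 0 V reference.
Source V1 fixes V_0 = 12 V.
KCL at each unknown node (sum of currents leaving = 0; resistances in Ω):
  Node 1: (V_1 - 12)/300 + (V_1 - 0)/60 = 0
Collecting terms: 0.02 × V_1 = 0.04  =>  V_1 = 2 V
Part 1:
  Read off the nodal solution: V_1 = 2 V
Part 2:
  I_R2 = (V_1 - V_2)/R2 = (2 - 0)/60 = 0.03333 A
  Magnitude: I_R2 = 0.03333 A
Part 3:
  I_R2 = (V_1 - V_2)/R2 = (2 - 0)/60 = 0.03333 A
  P_R2 = I_R2² × R2 = (0.03333)² × 60 = 0.06667 W
Part 4:
  Power in each resistor, P = (ΔV)²/R:
    P_R1 = (12 - 2)²/300 = 0.3333 W
    P_R2 = (2 - 0)²/60 = 0.06667 W
  P_total = P_R1 + P_R2 = 0.4 W

Final answers:
1. V_1 = 2 V
2. I_R2 = 0.03333 A
3. P_R2 = 0.06667 W
4. P_total = 0.4 W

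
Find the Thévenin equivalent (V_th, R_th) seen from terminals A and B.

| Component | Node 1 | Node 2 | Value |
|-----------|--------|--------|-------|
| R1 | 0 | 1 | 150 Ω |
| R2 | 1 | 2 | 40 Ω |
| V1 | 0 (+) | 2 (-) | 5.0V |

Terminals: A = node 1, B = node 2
Step 1 — V_th is the open-circuit voltage V_A - V_B (nothing connected across the terminals).
Nodal analysis, taking node 2 as the 0 V reference.
Source V1 fixes V_0 = 5 V.
KCL at each unknown node (sum of currents leaving = 0; resistances in Ω):
  Node 1: (V_1 - 5)/150 + (V_1 - 0)/40 = 0
Collecting terms: 0.03167 × V_1 = 0.03333  =>  V_1 = 1.053 V
V_th = V_1 - V_2 = 1.053 - 0 = 1.053 V
Step 2 — R_th: zero the source — replace V1 by a short circuit (node 2 merges into node 0) — and find the resistance seen between A (node 1) and B (node 0).
Reduce the network between node 1 (A) and node 0 (B) by series/parallel combination:
  Rp1 = R1 ‖ R2 (parallel, both between nodes 0 and 1) = 1/(1/150 + 1/40) = 31.58 Ω
R_th = 31.58 Ω

Final answer: V_th = 1.053 V, R_th = 31.58 Ω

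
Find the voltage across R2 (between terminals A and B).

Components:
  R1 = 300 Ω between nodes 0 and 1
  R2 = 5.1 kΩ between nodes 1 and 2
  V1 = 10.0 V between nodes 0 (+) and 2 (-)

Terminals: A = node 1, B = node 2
R1 and R2 are in series across V1 (node 0 → node 1 → node 2), and the output A–B is taken across R2, so this is a voltage divider.
Series current: I = V1/(R1 + R2) = 10/(300 + 5100) = 10/5400 = 0.001852 A
V_R2 = I × R2 = V1 × R2/(R1 + R2) = 10 × 5100/5400 = 9.444 V

Final answer: 9.444 V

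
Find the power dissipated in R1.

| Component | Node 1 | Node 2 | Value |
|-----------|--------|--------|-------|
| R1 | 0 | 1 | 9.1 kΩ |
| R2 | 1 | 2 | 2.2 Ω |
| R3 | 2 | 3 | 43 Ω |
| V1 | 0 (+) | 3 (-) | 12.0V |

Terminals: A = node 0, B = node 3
Nodal analysis, taking node 3 as the 0 V reference.
Source V1 fixes V_0 = 12 V.
KCL at each unknown node (sum of currents leaving = 0; resistances in Ω):
  Node 1: (V_1 - 12)/9100 + (V_1 - V_2)/2.2 = 0
  Node 2: (V_2 - V_1)/2.2 + (V_2 - 0)/43 = 0
Collecting terms (coefficients in siemens):
  0.4547·V_1 - 0.4545·V_2 = 0.001319
  0.4778·V_2 - 0.4545·V_1 = 0
Determinant D = (0.4547)(0.4778) - (-0.4545)(-0.4545) = 0.01062
V_1 = [(0.001319)(0.4778) - (-0.4545)(0)]/D = 0.05931 V
V_2 = [(0.4547)(0) - (0.001319)(-0.4545)]/D = 0.05642 V
I_R1 = (V_0 - V_1)/R1 = (12 - 0.05931)/9100 = 0.001312 A
P_R1 = I_R1² × R1 = (0.001312)² × 9100 = 0.01567 W

Final answer: 0.01567 W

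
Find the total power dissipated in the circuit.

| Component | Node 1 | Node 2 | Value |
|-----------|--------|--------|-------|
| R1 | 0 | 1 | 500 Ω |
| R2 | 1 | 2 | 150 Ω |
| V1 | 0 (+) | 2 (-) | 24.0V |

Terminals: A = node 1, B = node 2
Nodal analysis, taking node 2 as the 0 V reference.
Source V1 fixes V_0 = 24 V.
KCL at each unknown node (sum of currents leaving = 0; resistances in Ω):
  Node 1: (V_1 - 24)/500 + (V_1 - 0)/150 = 0
Collecting terms: 0.008667 × V_1 = 0.048  =>  V_1 = 5.538 V
Power in each resistor, P = (ΔV)²/R:
  P_R1 = (24 - 5.538)²/500 = 0.6817 W
  P_R2 = (5.538 - 0)²/150 = 0.2045 W
P_total = P_R1 + P_R2 = 0.8862 W

Final answer: 0.8862 W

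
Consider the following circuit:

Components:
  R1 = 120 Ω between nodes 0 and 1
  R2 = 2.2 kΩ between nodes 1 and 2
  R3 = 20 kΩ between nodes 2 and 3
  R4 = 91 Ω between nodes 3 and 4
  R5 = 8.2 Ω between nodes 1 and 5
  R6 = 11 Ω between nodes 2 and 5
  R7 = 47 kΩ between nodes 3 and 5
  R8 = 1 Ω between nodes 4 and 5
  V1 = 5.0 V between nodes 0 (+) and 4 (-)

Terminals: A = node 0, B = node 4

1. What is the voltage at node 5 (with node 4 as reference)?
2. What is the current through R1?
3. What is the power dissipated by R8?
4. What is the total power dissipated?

Nodal analysis, taking node 4 as the 0 V reference.
Source V1 fixes V_0 = 5 V.
KCL at each unknown node (sum of currents leaving = 0; resistances in Ω):
  Node 1: (V_1 - 5)/120 + (V_1 - V_2)/2200 + (V_1 - V_5)/8.2 = 0
  Node 2: (V_2 - V_1)/2200 + (V_2 - V_3)/20000 + (V_2 - V_5)/11 = 0
  Node 3: (V_3 - V_2)/20000 + (V_3 - 0)/91 + (V_3 - V_5)/47000 = 0
  Node 5: (V_5 - V_1)/8.2 + (V_5 - V_2)/11 + (V_5 - V_3)/47000 + (V_5 - 0)/1 = 0
Collecting terms (coefficients in siemens):
  0.1307·V_1 - 0.0004545·V_2 - 0.122·V_5 = 0.04167
  0.09141·V_2 - 0.0004545·V_1 - 0.00005·V_3 - 0.09091·V_5 = 0
  0.01106·V_3 - 0.00005·V_2 - 0.00002128·V_5 = 0
  1.213·V_5 - 0.122·V_1 - 0.09091·V_2 - 0.00002128·V_3 = 0
Solving these 4 simultaneous equations (Gaussian elimination) gives:
  V_1 = 0.3549 V, V_2 = 0.04026 V, V_3 = 0.0002564 V, V_5 = 0.03871 V
Part 1:
  Read off the nodal solution: V_5 = 0.03871 V
Part 2:
  I_R1 = (V_0 - V_1)/R1 = (5 - 0.3549)/120 = 0.03871 A
  Magnitude: I_R1 = 0.03871 A
Part 3:
  I_R8 = (V_4 - V_5)/R8 = (0 - 0.03871)/1 = -0.03871 A
  P_R8 = I_R8² × R8 = (-0.03871)² × 1 = 0.001498 W
Part 4:
  Power in each resistor, P = (ΔV)²/R:
    P_R1 = (5 - 0.3549)²/120 = 0.1798 W
    P_R2 = (0.3549 - 0.04026)²/2200 = 0.00004501 W
    P_R3 = (0.04026 - 0.0002564)²/20000 = 0.00000008 W
    P_R4 = (0.0002564 - 0)²/91 = 0.0000000007227 W
    P_R5 = (0.3549 - 0.03871)²/8.2 = 0.0122 W
    P_R6 = (0.04026 - 0.03871)²/11 = 0.0000002188 W
    P_R7 = (0.0002564 - 0.03871)²/47000 = 0.00000003145 W
    P_R8 = (0 - 0.03871)²/1 = 0.001498 W
  P_total = P_R1 + P_R2 + P_R3 + P_R4 + P_R5 + P_R6 + P_R7 + P_R8 = 0.1935 W

Final answers:
1. V_5 = 0.03871 V
2. I_R1 = 0.03871 A
3. P_R8 = 0.001498 W
4. P_total = 0.1935 W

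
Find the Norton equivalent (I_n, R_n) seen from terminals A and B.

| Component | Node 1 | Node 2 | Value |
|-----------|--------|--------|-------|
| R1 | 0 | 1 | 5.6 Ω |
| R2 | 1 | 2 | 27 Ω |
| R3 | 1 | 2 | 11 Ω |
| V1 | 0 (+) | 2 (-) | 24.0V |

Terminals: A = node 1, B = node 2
Find the Thévenin equivalent first; then I_n = V_th/R_th and R_n = R_th.
Step 1 — V_th is the open-circuit voltage V_A - V_B (nothing connected across the terminals).
Nodal analysis, taking node 2 as the 0 V reference.
Source V1 fixes V_0 = 24 V.
KCL at each unknown node (sum of currents leaving = 0; resistances in Ω):
  Node 1: (V_1 - 24)/5.6 + (V_1 - 0)/27 + (V_1 - 0)/11 = 0
Collecting terms: 0.3065 × V_1 = 4.286  =>  V_1 = 13.98 V
V_th = V_1 - V_2 = 13.98 - 0 = 13.98 V
Step 2 — R_th: zero the source — replace V1 by a short circuit (node 2 merges into node 0) — and find the resistance seen between A (node 1) and B (node 0).
Reduce the network between node 1 (A) and node 0 (B) by series/parallel combination:
  Rp1 = R1 ‖ R2 ‖ R3 (parallel, all between nodes 0 and 1) = 1/(1/5.6 + 1/27 + 1/11) = 3.262 Ω
R_th = 3.262 Ω
I_n = V_th/R_th = 13.98/3.262 = 4.286 A, and R_n = R_th = 3.262 Ω

Final answer: I_n = 4.286 A, R_n = 3.262 Ω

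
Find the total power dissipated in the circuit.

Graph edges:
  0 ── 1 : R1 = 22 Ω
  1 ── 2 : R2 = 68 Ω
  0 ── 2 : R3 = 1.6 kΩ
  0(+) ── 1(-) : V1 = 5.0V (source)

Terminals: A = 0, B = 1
Nodal analysis, taking node 1 as the 0 V reference.
Source V1 fixes V_0 = 5 V.
KCL at each unknown node (sum of currents leaving = 0; resistances in Ω):
  Node 2: (V_2 - 0)/68 + (V_2 - 5)/1600 = 0
Collecting terms: 0.01533 × V_2 = 0.003125  =>  V_2 = 0.2038 V
Power in each resistor, P = (ΔV)²/R:
  P_R1 = (5 - 0)²/22 = 1.136 W
  P_R2 = (0 - 0.2038)²/68 = 0.000611 W
  P_R3 = (5 - 0.2038)²/1600 = 0.01438 W
P_total = P_R1 + P_R2 + P_R3 = 1.151 W

Final answer: 1.151 W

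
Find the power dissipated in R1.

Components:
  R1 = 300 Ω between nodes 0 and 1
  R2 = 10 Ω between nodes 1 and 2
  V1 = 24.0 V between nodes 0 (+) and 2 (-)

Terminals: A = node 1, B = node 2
Nodal analysis, taking node 2 as the 0 V reference.
Source V1 fixes V_0 = 24 V.
KCL at each unknown node (sum of currents leaving = 0; resistances in Ω):
  Node 1: (V_1 - 24)/300 + (V_1 - 0)/10 = 0
Collecting terms: 0.1033 × V_1 = 0.08  =>  V_1 = 0.7742 V
I_R1 = (V_0 - V_1)/R1 = (24 - 0.7742)/300 = 0.07742 A
P_R1 = I_R1² × R1 = (0.07742)² × 300 = 1.798 W

Final answer: 1.798 W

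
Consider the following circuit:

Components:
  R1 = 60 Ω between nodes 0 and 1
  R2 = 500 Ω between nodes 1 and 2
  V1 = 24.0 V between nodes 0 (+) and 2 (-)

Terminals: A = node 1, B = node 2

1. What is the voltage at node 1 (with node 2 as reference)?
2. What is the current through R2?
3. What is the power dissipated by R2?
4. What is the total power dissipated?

Nodal analysis, taking node 2 as the 0 V reference.
Source V1 fixes V_0 = 24 V.
KCL at each unknown node (sum of currents leaving = 0; resistances in Ω):
  Node 1: (V_1 - 24)/60 + (V_1 - 0)/500 = 0
Collecting terms: 0.01867 × V_1 = 0.4  =>  V_1 = 21.43 V
Part 1:
  Read off the nodal solution: V_1 = 21.43 V
Part 2:
  I_R2 = (V_1 - V_2)/R2 = (21.43 - 0)/500 = 0.04286 A
  Magnitude: I_R2 = 0.04286 A
Part 3:
  I_R2 = (V_1 - V_2)/R2 = (21.43 - 0)/500 = 0.04286 A
  P_R2 = I_R2² × R2 = (0.04286)² × 500 = 0.9184 W
Part 4:
  Power in each resistor, P = (ΔV)²/R:
    P_R1 = (24 - 21.43)²/60 = 0.1102 W
    P_R2 = (21.43 - 0)²/500 = 0.9184 W
  P_total = P_R1 + P_R2 = 1.029 W

Final answers:
1. V_1 = 21.43 V
2. I_R2 = 0.04286 A
3. P_R2 = 0.9184 W
4. P_total = 1.029 W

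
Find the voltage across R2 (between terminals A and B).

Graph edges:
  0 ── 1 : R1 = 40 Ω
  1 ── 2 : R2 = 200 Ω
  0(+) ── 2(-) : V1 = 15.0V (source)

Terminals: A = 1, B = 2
R1 and R2 are in series across V1 (node 0 → node 1 → node 2), and the output A–B is taken across R2, so this is a voltage divider.
Series current: I = V1/(R1 + R2) = 15/(40 + 200) = 15/240 = 0.0625 A
V_R2 = I × R2 = V1 × R2/(R1 + R2) = 15 × 200/240 = 12.5 V

Final answer: 12.5 V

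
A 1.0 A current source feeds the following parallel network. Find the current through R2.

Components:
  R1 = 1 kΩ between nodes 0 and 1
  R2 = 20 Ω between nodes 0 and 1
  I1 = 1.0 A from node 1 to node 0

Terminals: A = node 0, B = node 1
All resistors sit directly between nodes 0 and 1, so they are in parallel and share one voltage V; the full source current 1 A splits among them.
1/R_par = 1/1000 + 1/20 = 0.051 S  =>  R_par = 19.61 Ω
V = I × R_par = 1 × 19.61 = 19.61 V
I_R2 = V/R2 = 19.61/20 = 0.9804 A

Final answer: 0.9804 A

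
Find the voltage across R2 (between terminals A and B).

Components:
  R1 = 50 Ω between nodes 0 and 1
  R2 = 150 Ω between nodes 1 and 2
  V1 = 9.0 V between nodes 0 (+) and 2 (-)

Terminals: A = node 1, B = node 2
R1 and R2 are in series across V1 (node 0 → node 1 → node 2), and the output A–B is taken across R2, so this is a voltage divider.
Series current: I = V1/(R1 + R2) = 9/(50 + 150) = 9/200 = 0.045 A
V_R2 = I × R2 = V1 × R2/(R1 + R2) = 9 × 150/200 = 6.75 V

Final answer: 6.75 V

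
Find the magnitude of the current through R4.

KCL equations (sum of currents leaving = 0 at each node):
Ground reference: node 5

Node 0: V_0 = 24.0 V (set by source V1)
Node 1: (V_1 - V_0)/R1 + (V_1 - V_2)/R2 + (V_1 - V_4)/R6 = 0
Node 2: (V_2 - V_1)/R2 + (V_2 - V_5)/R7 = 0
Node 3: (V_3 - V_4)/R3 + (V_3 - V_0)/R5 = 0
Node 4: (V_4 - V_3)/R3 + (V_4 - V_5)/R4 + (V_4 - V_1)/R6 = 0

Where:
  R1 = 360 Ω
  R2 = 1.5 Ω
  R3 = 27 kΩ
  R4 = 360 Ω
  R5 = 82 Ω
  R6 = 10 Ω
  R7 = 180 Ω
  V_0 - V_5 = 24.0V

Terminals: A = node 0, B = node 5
Nodal analysis, taking node 5 as the 0 V reference.
Source V1 fixes V_0 = 24 V.
KCL at each unknown node (sum of currents leaving = 0; resistances in Ω):
  Node 1: (V_1 - 24)/360 + (V_1 - V_2)/1.5 + (V_1 - V_4)/10 = 0
  Node 2: (V_2 - V_1)/1.5 + (V_2 - 0)/180 = 0
  Node 3: (V_3 - V_4)/27000 + (V_3 - 24)/82 = 0
  Node 4: (V_4 - V_3)/27000 + (V_4 - 0)/360 + (V_4 - V_1)/10 = 0
Collecting terms (coefficients in siemens):
  0.7694·V_1 - 0.6667·V_2 - 0.1·V_4 = 0.06667
  0.6722·V_2 - 0.6667·V_1 = 0
  0.01223·V_3 - 0.00003704·V_4 = 0.2927
  0.1028·V_4 - 0.1·V_1 - 0.00003704·V_3 = 0
Solving these 4 simultaneous equations (Gaussian elimination) gives:
  V_1 = 6.125 V, V_2 = 6.074 V, V_3 = 23.95 V, V_4 = 5.966 V
I_R4 = (V_4 - V_5)/R4 = (5.966 - 0)/360 = 0.01657 A
|I_R4| = 0.01657 A

Final answer: |I_R4| = 0.01657 A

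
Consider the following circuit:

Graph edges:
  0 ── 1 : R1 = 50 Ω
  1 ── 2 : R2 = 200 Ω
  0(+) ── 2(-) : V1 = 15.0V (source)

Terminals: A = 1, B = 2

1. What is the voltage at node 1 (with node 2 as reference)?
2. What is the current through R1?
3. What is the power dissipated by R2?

Nodal analysis, taking node 2 as the 0 V reference.
Source V1 fixes V_0 = 15 V.
KCL at each unknown node (sum of currents leaving = 0; resistances in Ω):
  Node 1: (V_1 - 15)/50 + (V_1 - 0)/200 = 0
Collecting terms: 0.025 × V_1 = 0.3  =>  V_1 = 12 V
Part 1:
  Read off the nodal solution: V_1 = 12 V
Part 2:
  I_R1 = (V_0 - V_1)/R1 = (15 - 12)/50 = 0.06 A
  Magnitude: I_R1 = 0.06 A
Part 3:
  I_R2 = (V_1 - V_2)/R2 = (12 - 0)/200 = 0.06 A
  P_R2 = I_R2² × R2 = (0.06)² × 200 = 0.72 W

Final answers:
1. V_1 = 12 V
2. I_R1 = 0.06 A
3. P_R2 = 0.72 W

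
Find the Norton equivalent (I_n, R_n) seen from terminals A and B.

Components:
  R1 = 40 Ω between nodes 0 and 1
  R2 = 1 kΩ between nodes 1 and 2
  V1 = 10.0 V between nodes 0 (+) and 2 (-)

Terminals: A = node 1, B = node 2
Find the Thévenin equivalent first; then I_n = V_th/R_th and R_n = R_th.
Step 1 — V_th is the open-circuit voltage V_A - V_B (nothing connected across the terminals).
Nodal analysis, taking node 2 as the 0 V reference.
Source V1 fixes V_0 = 10 V.
KCL at each unknown node (sum of currents leaving = 0; resistances in Ω):
  Node 1: (V_1 - 10)/40 + (V_1 - 0)/1000 = 0
Collecting terms: 0.026 × V_1 = 0.25  =>  V_1 = 9.615 V
V_th = V_1 - V_2 = 9.615 - 0 = 9.615 V
Step 2 — R_th: zero the source — replace V1 by a short circuit (node 2 merges into node 0) — and find the resistance seen between A (node 1) and B (node 0).
Reduce the network between node 1 (A) and node 0 (B) by series/parallel combination:
  Rp1 = R1 ‖ R2 (parallel, both between nodes 0 and 1) = 1/(1/40 + 1/1000) = 38.46 Ω
R_th = 38.46 Ω
I_n = V_th/R_th = 9.615/38.46 = 0.25 A, and R_n = R_th = 38.46 Ω

Final answer: I_n = 0.25 A, R_n = 38.46 Ω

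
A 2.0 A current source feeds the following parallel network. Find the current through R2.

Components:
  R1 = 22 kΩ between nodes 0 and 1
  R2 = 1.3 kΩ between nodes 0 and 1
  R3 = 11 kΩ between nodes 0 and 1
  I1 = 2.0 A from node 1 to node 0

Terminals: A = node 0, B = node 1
All resistors sit directly between nodes 0 and 1, so they are in parallel and share one voltage V; the full source current 2 A splits among them.
1/R_par = 1/22000 + 1/1300 + 1/11000 = 0.0009056 S  =>  R_par = 1104 Ω
V = I × R_par = 2 × 1104 = 2208 V
I_R2 = V/R2 = 2208/1300 = 1.699 A

Final answer: 1.699 A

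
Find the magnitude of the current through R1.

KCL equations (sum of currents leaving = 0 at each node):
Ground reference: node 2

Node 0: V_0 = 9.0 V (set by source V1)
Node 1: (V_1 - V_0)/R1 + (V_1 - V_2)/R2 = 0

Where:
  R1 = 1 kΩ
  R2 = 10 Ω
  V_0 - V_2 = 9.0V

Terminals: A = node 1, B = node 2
Nodal analysis, taking node 2 as the 0 V reference.
Source V1 fixes V_0 = 9 V.
KCL at each unknown node (sum of currents leaving = 0; resistances in Ω):
  Node 1: (V_1 - 9)/1000 + (V_1 - 0)/10 = 0
Collecting terms: 0.101 × V_1 = 0.009  =>  V_1 = 0.08911 V
I_R1 = (V_0 - V_1)/R1 = (9 - 0.08911)/1000 = 0.008911 A
|I_R1| = 0.008911 A

Final answer: |I_R1| = 0.008911 A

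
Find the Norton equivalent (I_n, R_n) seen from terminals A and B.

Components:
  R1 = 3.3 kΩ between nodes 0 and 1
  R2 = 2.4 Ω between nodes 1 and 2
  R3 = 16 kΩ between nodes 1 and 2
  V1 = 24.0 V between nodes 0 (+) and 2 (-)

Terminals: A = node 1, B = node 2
Find the Thévenin equivalent first; then I_n = V_th/R_th and R_n = R_th.
Step 1 — V_th is the open-circuit voltage V_A - V_B (nothing connected across the terminals).
Nodal analysis, taking node 2 as the 0 V reference.
Source V1 fixes V_0 = 24 V.
KCL at each unknown node (sum of currents leaving = 0; resistances in Ω):
  Node 1: (V_1 - 24)/3300 + (V_1 - 0)/2.4 + (V_1 - 0)/16000 = 0
Collecting terms: 0.417 × V_1 = 0.007273  =>  V_1 = 0.01744 V
V_th = V_1 - V_2 = 0.01744 - 0 = 0.01744 V
Step 2 — R_th: zero the source — replace V1 by a short circuit (node 2 merges into node 0) — and find the resistance seen between A (node 1) and B (node 0).
Reduce the network between node 1 (A) and node 0 (B) by series/parallel combination:
  Rp1 = R1 ‖ R2 ‖ R3 (parallel, all between nodes 0 and 1) = 1/(1/3300 + 1/2.4 + 1/16000) = 2.398 Ω
R_th = 2.398 Ω
I_n = V_th/R_th = 0.01744/2.398 = 0.007273 A, and R_n = R_th = 2.398 Ω

Final answer: I_n = 0.007273 A, R_n = 2.398 Ω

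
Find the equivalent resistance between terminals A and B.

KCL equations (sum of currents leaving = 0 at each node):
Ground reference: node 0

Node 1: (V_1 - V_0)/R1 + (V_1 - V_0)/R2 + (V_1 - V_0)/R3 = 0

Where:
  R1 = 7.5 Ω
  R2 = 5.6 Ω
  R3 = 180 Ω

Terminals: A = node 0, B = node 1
Reduce the network between node 0 (A) and node 1 (B) by series/parallel combination:
  Rp1 = R1 ‖ R2 ‖ R3 (parallel, all between nodes 0 and 1) = 1/(1/7.5 + 1/5.6 + 1/180) = 3.15 Ω
R_eq = 3.15 Ω

Final answer: 3.15 Ω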